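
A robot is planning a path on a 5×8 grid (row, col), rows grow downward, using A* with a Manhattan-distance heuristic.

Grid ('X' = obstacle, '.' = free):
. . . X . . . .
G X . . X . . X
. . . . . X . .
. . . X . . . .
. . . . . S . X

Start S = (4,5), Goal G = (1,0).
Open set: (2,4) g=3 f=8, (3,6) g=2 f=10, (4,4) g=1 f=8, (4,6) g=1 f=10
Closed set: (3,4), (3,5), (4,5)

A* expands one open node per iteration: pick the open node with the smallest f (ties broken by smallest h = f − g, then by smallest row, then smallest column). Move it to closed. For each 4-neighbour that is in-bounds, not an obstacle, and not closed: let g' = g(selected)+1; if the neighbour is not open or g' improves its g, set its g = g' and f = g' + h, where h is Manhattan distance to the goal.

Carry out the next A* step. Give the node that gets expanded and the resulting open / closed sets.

expanded=(2,4); open=[(2,3) g=4 f=8, (3,6) g=2 f=10, (4,4) g=1 f=8, (4,6) g=1 f=10]; closed=[(2,4), (3,4), (3,5), (4,5)]

step 1: expand (2,4) (f=8, h=5) → closed; open now [(2,3) g=4 f=8, (3,6) g=2 f=10, (4,4) g=1 f=8, (4,6) g=1 f=10]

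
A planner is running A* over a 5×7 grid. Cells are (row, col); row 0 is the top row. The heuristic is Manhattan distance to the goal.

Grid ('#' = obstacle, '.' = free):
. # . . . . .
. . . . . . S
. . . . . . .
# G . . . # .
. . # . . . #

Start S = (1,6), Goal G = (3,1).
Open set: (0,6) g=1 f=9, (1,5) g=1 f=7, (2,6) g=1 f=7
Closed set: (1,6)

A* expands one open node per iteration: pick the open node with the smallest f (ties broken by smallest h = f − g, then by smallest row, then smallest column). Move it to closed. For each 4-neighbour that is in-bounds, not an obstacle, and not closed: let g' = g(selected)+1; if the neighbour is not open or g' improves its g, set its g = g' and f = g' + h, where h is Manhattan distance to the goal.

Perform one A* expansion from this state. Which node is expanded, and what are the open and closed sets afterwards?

step 1: expand (1,5) (f=7, h=6) → closed; open now [(0,5) g=2 f=9, (0,6) g=1 f=9, (1,4) g=2 f=7, (2,5) g=2 f=7, (2,6) g=1 f=7]

expanded=(1,5); open=[(0,5) g=2 f=9, (0,6) g=1 f=9, (1,4) g=2 f=7, (2,5) g=2 f=7, (2,6) g=1 f=7]; closed=[(1,5), (1,6)]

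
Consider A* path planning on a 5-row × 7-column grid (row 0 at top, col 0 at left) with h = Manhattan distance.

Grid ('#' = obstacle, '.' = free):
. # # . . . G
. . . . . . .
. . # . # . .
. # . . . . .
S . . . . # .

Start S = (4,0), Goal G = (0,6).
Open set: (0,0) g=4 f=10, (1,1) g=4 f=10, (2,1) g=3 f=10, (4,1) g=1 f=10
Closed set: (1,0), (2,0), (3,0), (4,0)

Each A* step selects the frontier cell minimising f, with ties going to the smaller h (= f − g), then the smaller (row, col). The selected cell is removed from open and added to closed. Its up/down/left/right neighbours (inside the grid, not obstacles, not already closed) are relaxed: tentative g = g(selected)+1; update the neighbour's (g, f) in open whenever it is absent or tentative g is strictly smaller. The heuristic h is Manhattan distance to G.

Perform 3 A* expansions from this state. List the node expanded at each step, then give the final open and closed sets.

order=[(0,0) → (1,1) → (1,2)]; open=[(1,3) g=6 f=10, (2,1) g=3 f=10, (4,1) g=1 f=10]; closed=[(0,0), (1,0), (1,1), (1,2), (2,0), (3,0), (4,0)]

step 1: expand (0,0) (f=10, h=6) → closed; open now [(1,1) g=4 f=10, (2,1) g=3 f=10, (4,1) g=1 f=10]
step 2: expand (1,1) (f=10, h=6) → closed; open now [(1,2) g=5 f=10, (2,1) g=3 f=10, (4,1) g=1 f=10]
step 3: expand (1,2) (f=10, h=5) → closed; open now [(1,3) g=6 f=10, (2,1) g=3 f=10, (4,1) g=1 f=10]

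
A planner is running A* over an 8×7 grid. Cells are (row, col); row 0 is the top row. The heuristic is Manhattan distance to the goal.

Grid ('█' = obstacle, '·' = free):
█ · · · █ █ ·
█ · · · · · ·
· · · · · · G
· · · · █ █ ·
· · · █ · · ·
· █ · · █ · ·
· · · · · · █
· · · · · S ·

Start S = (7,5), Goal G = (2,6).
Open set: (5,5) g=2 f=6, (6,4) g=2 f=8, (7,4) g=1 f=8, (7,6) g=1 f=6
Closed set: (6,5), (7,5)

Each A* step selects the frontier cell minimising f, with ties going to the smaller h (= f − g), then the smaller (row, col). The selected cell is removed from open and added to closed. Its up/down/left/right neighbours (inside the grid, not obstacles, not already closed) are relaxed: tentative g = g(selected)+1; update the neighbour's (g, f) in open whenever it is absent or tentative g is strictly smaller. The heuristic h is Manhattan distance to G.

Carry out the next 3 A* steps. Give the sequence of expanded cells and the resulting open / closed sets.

step 1: expand (5,5) (f=6, h=4) → closed; open now [(4,5) g=3 f=6, (5,6) g=3 f=6, (6,4) g=2 f=8, (7,4) g=1 f=8, (7,6) g=1 f=6]
step 2: expand (4,5) (f=6, h=3) → closed; open now [(4,4) g=4 f=8, (4,6) g=4 f=6, (5,6) g=3 f=6, (6,4) g=2 f=8, (7,4) g=1 f=8, (7,6) g=1 f=6]
step 3: expand (4,6) (f=6, h=2) → closed; open now [(3,6) g=5 f=6, (4,4) g=4 f=8, (5,6) g=3 f=6, (6,4) g=2 f=8, (7,4) g=1 f=8, (7,6) g=1 f=6]

order=[(5,5) → (4,5) → (4,6)]; open=[(3,6) g=5 f=6, (4,4) g=4 f=8, (5,6) g=3 f=6, (6,4) g=2 f=8, (7,4) g=1 f=8, (7,6) g=1 f=6]; closed=[(4,5), (4,6), (5,5), (6,5), (7,5)]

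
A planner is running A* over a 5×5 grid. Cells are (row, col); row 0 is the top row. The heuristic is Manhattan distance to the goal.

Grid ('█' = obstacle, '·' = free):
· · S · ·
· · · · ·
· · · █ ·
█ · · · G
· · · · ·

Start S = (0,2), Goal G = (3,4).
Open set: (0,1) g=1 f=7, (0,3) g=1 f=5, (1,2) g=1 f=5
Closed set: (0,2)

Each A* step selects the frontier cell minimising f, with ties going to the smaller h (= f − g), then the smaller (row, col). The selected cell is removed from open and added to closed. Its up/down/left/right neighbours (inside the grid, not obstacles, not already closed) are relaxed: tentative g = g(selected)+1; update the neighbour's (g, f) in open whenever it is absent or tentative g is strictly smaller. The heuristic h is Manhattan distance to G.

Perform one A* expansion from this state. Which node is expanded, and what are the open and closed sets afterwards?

step 1: expand (0,3) (f=5, h=4) → closed; open now [(0,1) g=1 f=7, (0,4) g=2 f=5, (1,2) g=1 f=5, (1,3) g=2 f=5]

expanded=(0,3); open=[(0,1) g=1 f=7, (0,4) g=2 f=5, (1,2) g=1 f=5, (1,3) g=2 f=5]; closed=[(0,2), (0,3)]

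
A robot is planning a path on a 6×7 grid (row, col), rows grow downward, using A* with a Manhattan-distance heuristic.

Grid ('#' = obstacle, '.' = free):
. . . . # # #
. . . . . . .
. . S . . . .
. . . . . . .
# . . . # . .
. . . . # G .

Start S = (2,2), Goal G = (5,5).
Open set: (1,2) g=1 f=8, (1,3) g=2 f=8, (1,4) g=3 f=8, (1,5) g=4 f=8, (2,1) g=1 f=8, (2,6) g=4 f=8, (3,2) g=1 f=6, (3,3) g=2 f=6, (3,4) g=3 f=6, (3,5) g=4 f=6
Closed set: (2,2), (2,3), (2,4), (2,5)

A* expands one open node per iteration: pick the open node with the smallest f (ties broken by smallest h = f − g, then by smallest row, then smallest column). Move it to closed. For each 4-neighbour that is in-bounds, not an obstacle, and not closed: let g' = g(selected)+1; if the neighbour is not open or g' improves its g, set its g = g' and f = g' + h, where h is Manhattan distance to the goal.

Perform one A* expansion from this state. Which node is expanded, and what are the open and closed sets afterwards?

step 1: expand (3,5) (f=6, h=2) → closed; open now [(1,2) g=1 f=8, (1,3) g=2 f=8, (1,4) g=3 f=8, (1,5) g=4 f=8, (2,1) g=1 f=8, (2,6) g=4 f=8, (3,2) g=1 f=6, (3,3) g=2 f=6, (3,4) g=3 f=6, (3,6) g=5 f=8, (4,5) g=5 f=6]

expanded=(3,5); open=[(1,2) g=1 f=8, (1,3) g=2 f=8, (1,4) g=3 f=8, (1,5) g=4 f=8, (2,1) g=1 f=8, (2,6) g=4 f=8, (3,2) g=1 f=6, (3,3) g=2 f=6, (3,4) g=3 f=6, (3,6) g=5 f=8, (4,5) g=5 f=6]; closed=[(2,2), (2,3), (2,4), (2,5), (3,5)]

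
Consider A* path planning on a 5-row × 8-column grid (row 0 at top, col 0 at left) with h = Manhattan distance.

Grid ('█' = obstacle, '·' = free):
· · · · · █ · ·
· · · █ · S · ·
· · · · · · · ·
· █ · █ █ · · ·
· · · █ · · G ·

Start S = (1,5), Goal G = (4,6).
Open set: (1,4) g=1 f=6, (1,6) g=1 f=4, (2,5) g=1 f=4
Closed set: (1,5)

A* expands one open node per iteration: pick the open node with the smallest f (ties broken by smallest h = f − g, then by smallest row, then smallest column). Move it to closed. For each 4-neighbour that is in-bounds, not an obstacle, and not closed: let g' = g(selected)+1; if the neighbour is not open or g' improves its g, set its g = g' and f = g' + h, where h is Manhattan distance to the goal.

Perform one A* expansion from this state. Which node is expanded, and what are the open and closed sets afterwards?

step 1: expand (1,6) (f=4, h=3) → closed; open now [(0,6) g=2 f=6, (1,4) g=1 f=6, (1,7) g=2 f=6, (2,5) g=1 f=4, (2,6) g=2 f=4]

expanded=(1,6); open=[(0,6) g=2 f=6, (1,4) g=1 f=6, (1,7) g=2 f=6, (2,5) g=1 f=4, (2,6) g=2 f=4]; closed=[(1,5), (1,6)]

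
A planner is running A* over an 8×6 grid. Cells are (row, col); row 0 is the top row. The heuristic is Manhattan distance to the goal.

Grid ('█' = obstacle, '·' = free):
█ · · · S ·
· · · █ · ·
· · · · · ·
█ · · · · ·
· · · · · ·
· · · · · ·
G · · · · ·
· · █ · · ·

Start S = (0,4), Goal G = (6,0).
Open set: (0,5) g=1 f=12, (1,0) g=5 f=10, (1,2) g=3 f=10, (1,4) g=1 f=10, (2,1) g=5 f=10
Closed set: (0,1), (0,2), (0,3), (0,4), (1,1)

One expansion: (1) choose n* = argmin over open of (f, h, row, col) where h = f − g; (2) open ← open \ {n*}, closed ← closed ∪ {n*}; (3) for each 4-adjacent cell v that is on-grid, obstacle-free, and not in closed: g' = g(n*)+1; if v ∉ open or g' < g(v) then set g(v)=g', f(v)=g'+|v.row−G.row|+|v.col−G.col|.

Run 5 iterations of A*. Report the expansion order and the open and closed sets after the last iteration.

order=[(1,0) → (2,0) → (2,1) → (3,1) → (4,1)]; open=[(0,5) g=1 f=12, (1,2) g=3 f=10, (1,4) g=1 f=10, (2,2) g=6 f=12, (3,2) g=7 f=12, (4,0) g=8 f=10, (4,2) g=8 f=12, (5,1) g=8 f=10]; closed=[(0,1), (0,2), (0,3), (0,4), (1,0), (1,1), (2,0), (2,1), (3,1), (4,1)]

step 1: expand (1,0) (f=10, h=5) → closed; open now [(0,5) g=1 f=12, (1,2) g=3 f=10, (1,4) g=1 f=10, (2,0) g=6 f=10, (2,1) g=5 f=10]
step 2: expand (2,0) (f=10, h=4) → closed; open now [(0,5) g=1 f=12, (1,2) g=3 f=10, (1,4) g=1 f=10, (2,1) g=5 f=10]
step 3: expand (2,1) (f=10, h=5) → closed; open now [(0,5) g=1 f=12, (1,2) g=3 f=10, (1,4) g=1 f=10, (2,2) g=6 f=12, (3,1) g=6 f=10]
step 4: expand (3,1) (f=10, h=4) → closed; open now [(0,5) g=1 f=12, (1,2) g=3 f=10, (1,4) g=1 f=10, (2,2) g=6 f=12, (3,2) g=7 f=12, (4,1) g=7 f=10]
step 5: expand (4,1) (f=10, h=3) → closed; open now [(0,5) g=1 f=12, (1,2) g=3 f=10, (1,4) g=1 f=10, (2,2) g=6 f=12, (3,2) g=7 f=12, (4,0) g=8 f=10, (4,2) g=8 f=12, (5,1) g=8 f=10]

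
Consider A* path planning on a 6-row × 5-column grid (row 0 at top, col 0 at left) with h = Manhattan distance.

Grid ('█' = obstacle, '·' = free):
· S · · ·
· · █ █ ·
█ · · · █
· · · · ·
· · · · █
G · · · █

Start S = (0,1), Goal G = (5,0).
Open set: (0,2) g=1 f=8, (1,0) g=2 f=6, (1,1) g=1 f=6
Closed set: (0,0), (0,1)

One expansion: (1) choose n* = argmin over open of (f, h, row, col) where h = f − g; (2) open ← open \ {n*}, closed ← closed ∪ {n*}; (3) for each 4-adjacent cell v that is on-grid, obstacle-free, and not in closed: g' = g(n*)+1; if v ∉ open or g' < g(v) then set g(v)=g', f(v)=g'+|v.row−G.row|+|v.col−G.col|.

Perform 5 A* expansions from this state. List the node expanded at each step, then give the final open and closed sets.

order=[(1,0) → (1,1) → (2,1) → (3,1) → (3,0)]; open=[(0,2) g=1 f=8, (2,2) g=3 f=8, (3,2) g=4 f=8, (4,0) g=5 f=6, (4,1) g=4 f=6]; closed=[(0,0), (0,1), (1,0), (1,1), (2,1), (3,0), (3,1)]

step 1: expand (1,0) (f=6, h=4) → closed; open now [(0,2) g=1 f=8, (1,1) g=1 f=6]
step 2: expand (1,1) (f=6, h=5) → closed; open now [(0,2) g=1 f=8, (2,1) g=2 f=6]
step 3: expand (2,1) (f=6, h=4) → closed; open now [(0,2) g=1 f=8, (2,2) g=3 f=8, (3,1) g=3 f=6]
step 4: expand (3,1) (f=6, h=3) → closed; open now [(0,2) g=1 f=8, (2,2) g=3 f=8, (3,0) g=4 f=6, (3,2) g=4 f=8, (4,1) g=4 f=6]
step 5: expand (3,0) (f=6, h=2) → closed; open now [(0,2) g=1 f=8, (2,2) g=3 f=8, (3,2) g=4 f=8, (4,0) g=5 f=6, (4,1) g=4 f=6]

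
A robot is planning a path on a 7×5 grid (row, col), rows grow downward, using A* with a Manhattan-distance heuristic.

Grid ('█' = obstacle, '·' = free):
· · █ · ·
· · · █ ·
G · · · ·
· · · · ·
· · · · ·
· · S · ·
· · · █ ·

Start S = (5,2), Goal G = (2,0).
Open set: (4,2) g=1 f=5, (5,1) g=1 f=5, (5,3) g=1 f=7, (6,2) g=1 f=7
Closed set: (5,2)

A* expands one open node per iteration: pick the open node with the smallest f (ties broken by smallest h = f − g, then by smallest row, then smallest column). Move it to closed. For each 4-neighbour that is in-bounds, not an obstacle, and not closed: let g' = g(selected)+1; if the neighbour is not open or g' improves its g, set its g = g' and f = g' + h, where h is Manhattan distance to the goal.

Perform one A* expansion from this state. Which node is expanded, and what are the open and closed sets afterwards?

expanded=(4,2); open=[(3,2) g=2 f=5, (4,1) g=2 f=5, (4,3) g=2 f=7, (5,1) g=1 f=5, (5,3) g=1 f=7, (6,2) g=1 f=7]; closed=[(4,2), (5,2)]

step 1: expand (4,2) (f=5, h=4) → closed; open now [(3,2) g=2 f=5, (4,1) g=2 f=5, (4,3) g=2 f=7, (5,1) g=1 f=5, (5,3) g=1 f=7, (6,2) g=1 f=7]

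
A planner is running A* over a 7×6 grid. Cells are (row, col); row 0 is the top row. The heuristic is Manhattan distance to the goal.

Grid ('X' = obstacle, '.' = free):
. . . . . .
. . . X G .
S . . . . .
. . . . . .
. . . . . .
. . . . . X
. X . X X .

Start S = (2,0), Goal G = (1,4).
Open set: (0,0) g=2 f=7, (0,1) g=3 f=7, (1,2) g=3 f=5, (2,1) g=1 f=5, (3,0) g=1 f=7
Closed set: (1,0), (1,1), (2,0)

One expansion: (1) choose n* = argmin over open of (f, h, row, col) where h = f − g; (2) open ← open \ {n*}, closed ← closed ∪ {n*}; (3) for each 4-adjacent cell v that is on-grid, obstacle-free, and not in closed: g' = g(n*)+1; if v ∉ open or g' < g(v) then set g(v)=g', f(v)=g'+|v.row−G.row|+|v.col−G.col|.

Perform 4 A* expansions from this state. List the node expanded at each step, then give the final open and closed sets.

step 1: expand (1,2) (f=5, h=2) → closed; open now [(0,0) g=2 f=7, (0,1) g=3 f=7, (0,2) g=4 f=7, (2,1) g=1 f=5, (2,2) g=4 f=7, (3,0) g=1 f=7]
step 2: expand (2,1) (f=5, h=4) → closed; open now [(0,0) g=2 f=7, (0,1) g=3 f=7, (0,2) g=4 f=7, (2,2) g=2 f=5, (3,0) g=1 f=7, (3,1) g=2 f=7]
step 3: expand (2,2) (f=5, h=3) → closed; open now [(0,0) g=2 f=7, (0,1) g=3 f=7, (0,2) g=4 f=7, (2,3) g=3 f=5, (3,0) g=1 f=7, (3,1) g=2 f=7, (3,2) g=3 f=7]
step 4: expand (2,3) (f=5, h=2) → closed; open now [(0,0) g=2 f=7, (0,1) g=3 f=7, (0,2) g=4 f=7, (2,4) g=4 f=5, (3,0) g=1 f=7, (3,1) g=2 f=7, (3,2) g=3 f=7, (3,3) g=4 f=7]

order=[(1,2) → (2,1) → (2,2) → (2,3)]; open=[(0,0) g=2 f=7, (0,1) g=3 f=7, (0,2) g=4 f=7, (2,4) g=4 f=5, (3,0) g=1 f=7, (3,1) g=2 f=7, (3,2) g=3 f=7, (3,3) g=4 f=7]; closed=[(1,0), (1,1), (1,2), (2,0), (2,1), (2,2), (2,3)]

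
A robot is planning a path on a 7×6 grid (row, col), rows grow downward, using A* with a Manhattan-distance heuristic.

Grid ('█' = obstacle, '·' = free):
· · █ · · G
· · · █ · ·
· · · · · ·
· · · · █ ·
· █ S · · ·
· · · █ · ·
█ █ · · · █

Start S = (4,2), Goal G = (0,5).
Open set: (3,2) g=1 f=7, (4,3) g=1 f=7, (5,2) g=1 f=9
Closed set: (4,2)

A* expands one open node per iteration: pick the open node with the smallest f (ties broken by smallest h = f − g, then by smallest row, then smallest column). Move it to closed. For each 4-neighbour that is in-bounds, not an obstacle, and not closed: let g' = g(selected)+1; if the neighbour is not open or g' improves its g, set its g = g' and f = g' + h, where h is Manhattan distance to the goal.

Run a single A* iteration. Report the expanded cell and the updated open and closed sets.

expanded=(3,2); open=[(2,2) g=2 f=7, (3,1) g=2 f=9, (3,3) g=2 f=7, (4,3) g=1 f=7, (5,2) g=1 f=9]; closed=[(3,2), (4,2)]

step 1: expand (3,2) (f=7, h=6) → closed; open now [(2,2) g=2 f=7, (3,1) g=2 f=9, (3,3) g=2 f=7, (4,3) g=1 f=7, (5,2) g=1 f=9]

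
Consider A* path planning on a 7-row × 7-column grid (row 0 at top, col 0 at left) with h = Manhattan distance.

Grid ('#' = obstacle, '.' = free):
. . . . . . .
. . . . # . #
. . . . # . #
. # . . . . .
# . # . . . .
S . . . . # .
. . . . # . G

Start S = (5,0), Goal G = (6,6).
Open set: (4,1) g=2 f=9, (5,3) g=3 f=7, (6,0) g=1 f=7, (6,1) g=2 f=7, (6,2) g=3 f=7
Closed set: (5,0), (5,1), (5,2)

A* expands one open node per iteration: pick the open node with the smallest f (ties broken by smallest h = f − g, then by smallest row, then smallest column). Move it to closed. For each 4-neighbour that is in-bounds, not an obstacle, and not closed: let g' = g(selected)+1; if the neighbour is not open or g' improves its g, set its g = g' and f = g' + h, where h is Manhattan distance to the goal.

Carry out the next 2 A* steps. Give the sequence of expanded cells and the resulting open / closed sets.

step 1: expand (5,3) (f=7, h=4) → closed; open now [(4,1) g=2 f=9, (4,3) g=4 f=9, (5,4) g=4 f=7, (6,0) g=1 f=7, (6,1) g=2 f=7, (6,2) g=3 f=7, (6,3) g=4 f=7]
step 2: expand (5,4) (f=7, h=3) → closed; open now [(4,1) g=2 f=9, (4,3) g=4 f=9, (4,4) g=5 f=9, (6,0) g=1 f=7, (6,1) g=2 f=7, (6,2) g=3 f=7, (6,3) g=4 f=7]

order=[(5,3) → (5,4)]; open=[(4,1) g=2 f=9, (4,3) g=4 f=9, (4,4) g=5 f=9, (6,0) g=1 f=7, (6,1) g=2 f=7, (6,2) g=3 f=7, (6,3) g=4 f=7]; closed=[(5,0), (5,1), (5,2), (5,3), (5,4)]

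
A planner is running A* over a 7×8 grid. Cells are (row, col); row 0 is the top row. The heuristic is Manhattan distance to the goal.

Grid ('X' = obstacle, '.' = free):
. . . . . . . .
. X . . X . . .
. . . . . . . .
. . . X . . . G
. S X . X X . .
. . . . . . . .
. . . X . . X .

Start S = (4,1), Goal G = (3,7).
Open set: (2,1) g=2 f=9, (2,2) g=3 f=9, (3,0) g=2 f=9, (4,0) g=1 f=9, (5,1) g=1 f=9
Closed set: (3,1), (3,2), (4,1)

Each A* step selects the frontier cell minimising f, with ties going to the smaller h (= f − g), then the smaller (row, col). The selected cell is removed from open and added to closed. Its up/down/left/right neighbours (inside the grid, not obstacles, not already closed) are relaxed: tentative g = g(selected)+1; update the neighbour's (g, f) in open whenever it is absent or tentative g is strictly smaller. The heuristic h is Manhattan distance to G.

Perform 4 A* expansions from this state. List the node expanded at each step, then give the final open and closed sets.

step 1: expand (2,2) (f=9, h=6) → closed; open now [(1,2) g=4 f=11, (2,1) g=2 f=9, (2,3) g=4 f=9, (3,0) g=2 f=9, (4,0) g=1 f=9, (5,1) g=1 f=9]
step 2: expand (2,3) (f=9, h=5) → closed; open now [(1,2) g=4 f=11, (1,3) g=5 f=11, (2,1) g=2 f=9, (2,4) g=5 f=9, (3,0) g=2 f=9, (4,0) g=1 f=9, (5,1) g=1 f=9]
step 3: expand (2,4) (f=9, h=4) → closed; open now [(1,2) g=4 f=11, (1,3) g=5 f=11, (2,1) g=2 f=9, (2,5) g=6 f=9, (3,0) g=2 f=9, (3,4) g=6 f=9, (4,0) g=1 f=9, (5,1) g=1 f=9]
step 4: expand (2,5) (f=9, h=3) → closed; open now [(1,2) g=4 f=11, (1,3) g=5 f=11, (1,5) g=7 f=11, (2,1) g=2 f=9, (2,6) g=7 f=9, (3,0) g=2 f=9, (3,4) g=6 f=9, (3,5) g=7 f=9, (4,0) g=1 f=9, (5,1) g=1 f=9]

order=[(2,2) → (2,3) → (2,4) → (2,5)]; open=[(1,2) g=4 f=11, (1,3) g=5 f=11, (1,5) g=7 f=11, (2,1) g=2 f=9, (2,6) g=7 f=9, (3,0) g=2 f=9, (3,4) g=6 f=9, (3,5) g=7 f=9, (4,0) g=1 f=9, (5,1) g=1 f=9]; closed=[(2,2), (2,3), (2,4), (2,5), (3,1), (3,2), (4,1)]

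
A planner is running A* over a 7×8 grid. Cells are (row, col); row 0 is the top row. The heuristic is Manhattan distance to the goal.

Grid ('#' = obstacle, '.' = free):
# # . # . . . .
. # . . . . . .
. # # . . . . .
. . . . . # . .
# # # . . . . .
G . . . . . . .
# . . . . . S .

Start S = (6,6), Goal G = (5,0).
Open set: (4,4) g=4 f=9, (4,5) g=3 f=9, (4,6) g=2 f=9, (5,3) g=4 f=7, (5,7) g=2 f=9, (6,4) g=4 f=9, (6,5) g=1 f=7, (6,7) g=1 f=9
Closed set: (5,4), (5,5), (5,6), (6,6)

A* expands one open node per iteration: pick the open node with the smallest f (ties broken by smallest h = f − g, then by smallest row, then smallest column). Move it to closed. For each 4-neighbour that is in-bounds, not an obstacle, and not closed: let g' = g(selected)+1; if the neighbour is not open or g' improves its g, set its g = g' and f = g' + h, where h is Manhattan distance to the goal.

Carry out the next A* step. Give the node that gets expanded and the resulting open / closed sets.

step 1: expand (5,3) (f=7, h=3) → closed; open now [(4,3) g=5 f=9, (4,4) g=4 f=9, (4,5) g=3 f=9, (4,6) g=2 f=9, (5,2) g=5 f=7, (5,7) g=2 f=9, (6,3) g=5 f=9, (6,4) g=4 f=9, (6,5) g=1 f=7, (6,7) g=1 f=9]

expanded=(5,3); open=[(4,3) g=5 f=9, (4,4) g=4 f=9, (4,5) g=3 f=9, (4,6) g=2 f=9, (5,2) g=5 f=7, (5,7) g=2 f=9, (6,3) g=5 f=9, (6,4) g=4 f=9, (6,5) g=1 f=7, (6,7) g=1 f=9]; closed=[(5,3), (5,4), (5,5), (5,6), (6,6)]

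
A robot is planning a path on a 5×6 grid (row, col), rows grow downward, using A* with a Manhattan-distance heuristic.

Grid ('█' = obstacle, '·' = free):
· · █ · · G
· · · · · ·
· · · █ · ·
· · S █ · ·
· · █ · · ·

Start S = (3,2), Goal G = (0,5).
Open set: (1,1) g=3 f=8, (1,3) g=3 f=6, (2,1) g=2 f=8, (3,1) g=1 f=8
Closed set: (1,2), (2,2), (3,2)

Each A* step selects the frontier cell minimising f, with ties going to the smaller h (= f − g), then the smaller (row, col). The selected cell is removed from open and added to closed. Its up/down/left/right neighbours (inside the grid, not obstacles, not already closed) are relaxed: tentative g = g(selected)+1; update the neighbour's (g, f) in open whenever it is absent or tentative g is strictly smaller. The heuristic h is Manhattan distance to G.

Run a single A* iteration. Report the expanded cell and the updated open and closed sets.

step 1: expand (1,3) (f=6, h=3) → closed; open now [(0,3) g=4 f=6, (1,1) g=3 f=8, (1,4) g=4 f=6, (2,1) g=2 f=8, (3,1) g=1 f=8]

expanded=(1,3); open=[(0,3) g=4 f=6, (1,1) g=3 f=8, (1,4) g=4 f=6, (2,1) g=2 f=8, (3,1) g=1 f=8]; closed=[(1,2), (1,3), (2,2), (3,2)]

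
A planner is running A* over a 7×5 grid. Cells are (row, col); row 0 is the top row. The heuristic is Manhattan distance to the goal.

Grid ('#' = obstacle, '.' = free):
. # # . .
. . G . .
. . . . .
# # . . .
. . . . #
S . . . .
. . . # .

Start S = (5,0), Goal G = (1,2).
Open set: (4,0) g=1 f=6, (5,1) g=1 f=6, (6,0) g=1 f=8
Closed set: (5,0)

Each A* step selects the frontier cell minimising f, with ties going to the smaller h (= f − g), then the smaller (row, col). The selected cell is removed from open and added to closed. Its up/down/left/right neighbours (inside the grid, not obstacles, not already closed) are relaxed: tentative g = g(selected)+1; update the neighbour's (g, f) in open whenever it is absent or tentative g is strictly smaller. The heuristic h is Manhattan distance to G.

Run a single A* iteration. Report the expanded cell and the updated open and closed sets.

step 1: expand (4,0) (f=6, h=5) → closed; open now [(4,1) g=2 f=6, (5,1) g=1 f=6, (6,0) g=1 f=8]

expanded=(4,0); open=[(4,1) g=2 f=6, (5,1) g=1 f=6, (6,0) g=1 f=8]; closed=[(4,0), (5,0)]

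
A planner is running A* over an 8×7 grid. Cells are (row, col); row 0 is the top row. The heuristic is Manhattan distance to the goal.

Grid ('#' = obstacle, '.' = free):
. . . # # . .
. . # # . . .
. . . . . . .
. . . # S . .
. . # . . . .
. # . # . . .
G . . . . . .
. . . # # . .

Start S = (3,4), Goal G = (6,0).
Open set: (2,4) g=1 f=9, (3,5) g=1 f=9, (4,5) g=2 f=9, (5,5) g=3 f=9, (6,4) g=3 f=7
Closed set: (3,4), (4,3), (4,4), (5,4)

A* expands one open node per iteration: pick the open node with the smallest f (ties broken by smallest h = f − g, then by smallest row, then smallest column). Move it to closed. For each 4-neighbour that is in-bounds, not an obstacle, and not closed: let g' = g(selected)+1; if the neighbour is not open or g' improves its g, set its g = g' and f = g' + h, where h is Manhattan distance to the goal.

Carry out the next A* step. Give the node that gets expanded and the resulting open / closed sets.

step 1: expand (6,4) (f=7, h=4) → closed; open now [(2,4) g=1 f=9, (3,5) g=1 f=9, (4,5) g=2 f=9, (5,5) g=3 f=9, (6,3) g=4 f=7, (6,5) g=4 f=9]

expanded=(6,4); open=[(2,4) g=1 f=9, (3,5) g=1 f=9, (4,5) g=2 f=9, (5,5) g=3 f=9, (6,3) g=4 f=7, (6,5) g=4 f=9]; closed=[(3,4), (4,3), (4,4), (5,4), (6,4)]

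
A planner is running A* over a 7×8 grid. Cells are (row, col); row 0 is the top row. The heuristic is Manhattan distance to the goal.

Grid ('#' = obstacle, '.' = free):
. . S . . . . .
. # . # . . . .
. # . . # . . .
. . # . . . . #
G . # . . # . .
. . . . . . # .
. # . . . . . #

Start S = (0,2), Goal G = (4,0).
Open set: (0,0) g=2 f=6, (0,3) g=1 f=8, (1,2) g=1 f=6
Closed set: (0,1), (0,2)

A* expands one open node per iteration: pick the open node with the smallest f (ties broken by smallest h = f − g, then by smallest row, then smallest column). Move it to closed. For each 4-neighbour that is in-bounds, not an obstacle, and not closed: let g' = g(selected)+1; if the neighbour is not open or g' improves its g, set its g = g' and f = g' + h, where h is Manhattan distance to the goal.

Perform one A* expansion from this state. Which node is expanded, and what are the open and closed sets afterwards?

step 1: expand (0,0) (f=6, h=4) → closed; open now [(0,3) g=1 f=8, (1,0) g=3 f=6, (1,2) g=1 f=6]

expanded=(0,0); open=[(0,3) g=1 f=8, (1,0) g=3 f=6, (1,2) g=1 f=6]; closed=[(0,0), (0,1), (0,2)]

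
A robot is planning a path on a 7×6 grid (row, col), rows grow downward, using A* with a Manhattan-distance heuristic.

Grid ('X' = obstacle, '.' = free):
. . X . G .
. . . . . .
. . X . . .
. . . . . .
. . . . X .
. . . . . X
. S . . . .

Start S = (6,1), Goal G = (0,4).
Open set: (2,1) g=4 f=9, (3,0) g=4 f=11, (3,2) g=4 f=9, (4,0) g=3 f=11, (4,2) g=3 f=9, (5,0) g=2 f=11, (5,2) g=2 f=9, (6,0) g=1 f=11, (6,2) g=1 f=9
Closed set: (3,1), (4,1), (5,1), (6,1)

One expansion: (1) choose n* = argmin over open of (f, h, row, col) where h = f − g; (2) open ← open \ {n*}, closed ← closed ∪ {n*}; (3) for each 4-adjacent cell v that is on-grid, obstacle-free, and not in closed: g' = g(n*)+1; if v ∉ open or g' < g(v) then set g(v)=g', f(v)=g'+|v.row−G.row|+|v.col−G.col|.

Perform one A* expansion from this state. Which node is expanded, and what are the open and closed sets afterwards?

expanded=(2,1); open=[(1,1) g=5 f=9, (2,0) g=5 f=11, (3,0) g=4 f=11, (3,2) g=4 f=9, (4,0) g=3 f=11, (4,2) g=3 f=9, (5,0) g=2 f=11, (5,2) g=2 f=9, (6,0) g=1 f=11, (6,2) g=1 f=9]; closed=[(2,1), (3,1), (4,1), (5,1), (6,1)]

step 1: expand (2,1) (f=9, h=5) → closed; open now [(1,1) g=5 f=9, (2,0) g=5 f=11, (3,0) g=4 f=11, (3,2) g=4 f=9, (4,0) g=3 f=11, (4,2) g=3 f=9, (5,0) g=2 f=11, (5,2) g=2 f=9, (6,0) g=1 f=11, (6,2) g=1 f=9]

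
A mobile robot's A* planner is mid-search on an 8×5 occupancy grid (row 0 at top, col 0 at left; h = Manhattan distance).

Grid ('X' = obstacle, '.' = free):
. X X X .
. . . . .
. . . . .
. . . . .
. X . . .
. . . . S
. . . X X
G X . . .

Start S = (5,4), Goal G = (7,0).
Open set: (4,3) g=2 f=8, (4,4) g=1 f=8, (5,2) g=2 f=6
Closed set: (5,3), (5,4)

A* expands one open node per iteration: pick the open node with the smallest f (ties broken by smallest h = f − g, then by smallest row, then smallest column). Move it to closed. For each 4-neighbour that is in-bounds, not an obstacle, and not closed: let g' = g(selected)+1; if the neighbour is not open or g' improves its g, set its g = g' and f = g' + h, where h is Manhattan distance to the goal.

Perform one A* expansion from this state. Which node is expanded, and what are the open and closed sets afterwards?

expanded=(5,2); open=[(4,2) g=3 f=8, (4,3) g=2 f=8, (4,4) g=1 f=8, (5,1) g=3 f=6, (6,2) g=3 f=6]; closed=[(5,2), (5,3), (5,4)]

step 1: expand (5,2) (f=6, h=4) → closed; open now [(4,2) g=3 f=8, (4,3) g=2 f=8, (4,4) g=1 f=8, (5,1) g=3 f=6, (6,2) g=3 f=6]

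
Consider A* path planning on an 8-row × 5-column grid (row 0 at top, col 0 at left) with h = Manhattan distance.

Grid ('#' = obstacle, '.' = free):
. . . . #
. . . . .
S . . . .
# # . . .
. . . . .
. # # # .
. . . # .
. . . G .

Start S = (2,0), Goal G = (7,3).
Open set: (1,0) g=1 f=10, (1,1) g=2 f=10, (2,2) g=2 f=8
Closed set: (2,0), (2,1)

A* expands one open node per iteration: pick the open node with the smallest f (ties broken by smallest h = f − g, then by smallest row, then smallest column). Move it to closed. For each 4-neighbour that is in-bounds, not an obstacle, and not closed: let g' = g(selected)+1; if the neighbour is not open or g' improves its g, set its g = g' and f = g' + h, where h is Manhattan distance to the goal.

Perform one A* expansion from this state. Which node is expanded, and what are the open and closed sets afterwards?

expanded=(2,2); open=[(1,0) g=1 f=10, (1,1) g=2 f=10, (1,2) g=3 f=10, (2,3) g=3 f=8, (3,2) g=3 f=8]; closed=[(2,0), (2,1), (2,2)]

step 1: expand (2,2) (f=8, h=6) → closed; open now [(1,0) g=1 f=10, (1,1) g=2 f=10, (1,2) g=3 f=10, (2,3) g=3 f=8, (3,2) g=3 f=8]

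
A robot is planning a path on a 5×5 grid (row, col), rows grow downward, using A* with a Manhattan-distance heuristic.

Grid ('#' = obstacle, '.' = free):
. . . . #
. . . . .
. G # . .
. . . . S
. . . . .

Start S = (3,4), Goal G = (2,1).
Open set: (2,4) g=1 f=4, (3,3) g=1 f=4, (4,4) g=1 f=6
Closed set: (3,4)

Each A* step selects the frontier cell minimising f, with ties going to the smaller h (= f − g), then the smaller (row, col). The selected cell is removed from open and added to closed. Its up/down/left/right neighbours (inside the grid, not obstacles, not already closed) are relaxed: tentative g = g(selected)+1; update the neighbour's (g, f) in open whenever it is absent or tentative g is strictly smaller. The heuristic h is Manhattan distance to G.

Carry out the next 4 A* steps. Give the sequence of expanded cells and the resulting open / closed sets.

step 1: expand (2,4) (f=4, h=3) → closed; open now [(1,4) g=2 f=6, (2,3) g=2 f=4, (3,3) g=1 f=4, (4,4) g=1 f=6]
step 2: expand (2,3) (f=4, h=2) → closed; open now [(1,3) g=3 f=6, (1,4) g=2 f=6, (3,3) g=1 f=4, (4,4) g=1 f=6]
step 3: expand (3,3) (f=4, h=3) → closed; open now [(1,3) g=3 f=6, (1,4) g=2 f=6, (3,2) g=2 f=4, (4,3) g=2 f=6, (4,4) g=1 f=6]
step 4: expand (3,2) (f=4, h=2) → closed; open now [(1,3) g=3 f=6, (1,4) g=2 f=6, (3,1) g=3 f=4, (4,2) g=3 f=6, (4,3) g=2 f=6, (4,4) g=1 f=6]

order=[(2,4) → (2,3) → (3,3) → (3,2)]; open=[(1,3) g=3 f=6, (1,4) g=2 f=6, (3,1) g=3 f=4, (4,2) g=3 f=6, (4,3) g=2 f=6, (4,4) g=1 f=6]; closed=[(2,3), (2,4), (3,2), (3,3), (3,4)]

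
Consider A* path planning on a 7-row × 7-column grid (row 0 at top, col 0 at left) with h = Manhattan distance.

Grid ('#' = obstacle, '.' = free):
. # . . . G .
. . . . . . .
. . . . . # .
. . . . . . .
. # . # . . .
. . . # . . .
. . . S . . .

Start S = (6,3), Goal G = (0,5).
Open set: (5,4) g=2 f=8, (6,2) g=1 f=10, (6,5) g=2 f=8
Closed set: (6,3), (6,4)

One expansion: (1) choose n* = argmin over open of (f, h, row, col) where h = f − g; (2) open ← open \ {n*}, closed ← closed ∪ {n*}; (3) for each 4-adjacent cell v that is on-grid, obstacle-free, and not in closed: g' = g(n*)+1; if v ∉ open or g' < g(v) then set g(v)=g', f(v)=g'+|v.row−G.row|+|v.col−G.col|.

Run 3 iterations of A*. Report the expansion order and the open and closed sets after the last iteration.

order=[(5,4) → (4,4) → (3,4)]; open=[(2,4) g=5 f=8, (3,3) g=5 f=10, (3,5) g=5 f=8, (4,5) g=4 f=8, (5,5) g=3 f=8, (6,2) g=1 f=10, (6,5) g=2 f=8]; closed=[(3,4), (4,4), (5,4), (6,3), (6,4)]

step 1: expand (5,4) (f=8, h=6) → closed; open now [(4,4) g=3 f=8, (5,5) g=3 f=8, (6,2) g=1 f=10, (6,5) g=2 f=8]
step 2: expand (4,4) (f=8, h=5) → closed; open now [(3,4) g=4 f=8, (4,5) g=4 f=8, (5,5) g=3 f=8, (6,2) g=1 f=10, (6,5) g=2 f=8]
step 3: expand (3,4) (f=8, h=4) → closed; open now [(2,4) g=5 f=8, (3,3) g=5 f=10, (3,5) g=5 f=8, (4,5) g=4 f=8, (5,5) g=3 f=8, (6,2) g=1 f=10, (6,5) g=2 f=8]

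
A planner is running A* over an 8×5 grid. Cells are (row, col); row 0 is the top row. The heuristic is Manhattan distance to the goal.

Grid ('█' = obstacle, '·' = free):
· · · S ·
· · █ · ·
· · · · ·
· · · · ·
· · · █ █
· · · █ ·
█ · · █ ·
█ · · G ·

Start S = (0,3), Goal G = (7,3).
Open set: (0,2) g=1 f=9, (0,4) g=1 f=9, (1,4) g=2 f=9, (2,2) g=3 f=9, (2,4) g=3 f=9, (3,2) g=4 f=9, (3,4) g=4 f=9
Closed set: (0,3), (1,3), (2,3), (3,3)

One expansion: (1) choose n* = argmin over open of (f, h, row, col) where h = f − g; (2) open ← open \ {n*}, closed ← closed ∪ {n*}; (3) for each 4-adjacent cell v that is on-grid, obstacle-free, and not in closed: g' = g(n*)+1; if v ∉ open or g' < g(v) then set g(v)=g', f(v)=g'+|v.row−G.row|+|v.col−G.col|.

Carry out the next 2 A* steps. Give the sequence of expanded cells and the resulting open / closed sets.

order=[(3,2) → (4,2)]; open=[(0,2) g=1 f=9, (0,4) g=1 f=9, (1,4) g=2 f=9, (2,2) g=3 f=9, (2,4) g=3 f=9, (3,1) g=5 f=11, (3,4) g=4 f=9, (4,1) g=6 f=11, (5,2) g=6 f=9]; closed=[(0,3), (1,3), (2,3), (3,2), (3,3), (4,2)]

step 1: expand (3,2) (f=9, h=5) → closed; open now [(0,2) g=1 f=9, (0,4) g=1 f=9, (1,4) g=2 f=9, (2,2) g=3 f=9, (2,4) g=3 f=9, (3,1) g=5 f=11, (3,4) g=4 f=9, (4,2) g=5 f=9]
step 2: expand (4,2) (f=9, h=4) → closed; open now [(0,2) g=1 f=9, (0,4) g=1 f=9, (1,4) g=2 f=9, (2,2) g=3 f=9, (2,4) g=3 f=9, (3,1) g=5 f=11, (3,4) g=4 f=9, (4,1) g=6 f=11, (5,2) g=6 f=9]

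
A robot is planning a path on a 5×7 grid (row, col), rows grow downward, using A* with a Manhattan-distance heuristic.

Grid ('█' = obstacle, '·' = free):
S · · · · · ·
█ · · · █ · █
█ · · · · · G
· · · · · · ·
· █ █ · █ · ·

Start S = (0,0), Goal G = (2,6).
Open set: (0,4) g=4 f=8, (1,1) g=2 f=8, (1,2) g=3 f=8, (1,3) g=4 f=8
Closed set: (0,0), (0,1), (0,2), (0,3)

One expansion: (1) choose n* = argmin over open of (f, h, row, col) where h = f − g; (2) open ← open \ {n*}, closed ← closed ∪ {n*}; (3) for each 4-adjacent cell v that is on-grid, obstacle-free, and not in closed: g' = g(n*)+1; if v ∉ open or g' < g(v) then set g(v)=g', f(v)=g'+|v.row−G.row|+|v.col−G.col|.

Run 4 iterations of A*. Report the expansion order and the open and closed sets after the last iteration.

step 1: expand (0,4) (f=8, h=4) → closed; open now [(0,5) g=5 f=8, (1,1) g=2 f=8, (1,2) g=3 f=8, (1,3) g=4 f=8]
step 2: expand (0,5) (f=8, h=3) → closed; open now [(0,6) g=6 f=8, (1,1) g=2 f=8, (1,2) g=3 f=8, (1,3) g=4 f=8, (1,5) g=6 f=8]
step 3: expand (0,6) (f=8, h=2) → closed; open now [(1,1) g=2 f=8, (1,2) g=3 f=8, (1,3) g=4 f=8, (1,5) g=6 f=8]
step 4: expand (1,5) (f=8, h=2) → closed; open now [(1,1) g=2 f=8, (1,2) g=3 f=8, (1,3) g=4 f=8, (2,5) g=7 f=8]

order=[(0,4) → (0,5) → (0,6) → (1,5)]; open=[(1,1) g=2 f=8, (1,2) g=3 f=8, (1,3) g=4 f=8, (2,5) g=7 f=8]; closed=[(0,0), (0,1), (0,2), (0,3), (0,4), (0,5), (0,6), (1,5)]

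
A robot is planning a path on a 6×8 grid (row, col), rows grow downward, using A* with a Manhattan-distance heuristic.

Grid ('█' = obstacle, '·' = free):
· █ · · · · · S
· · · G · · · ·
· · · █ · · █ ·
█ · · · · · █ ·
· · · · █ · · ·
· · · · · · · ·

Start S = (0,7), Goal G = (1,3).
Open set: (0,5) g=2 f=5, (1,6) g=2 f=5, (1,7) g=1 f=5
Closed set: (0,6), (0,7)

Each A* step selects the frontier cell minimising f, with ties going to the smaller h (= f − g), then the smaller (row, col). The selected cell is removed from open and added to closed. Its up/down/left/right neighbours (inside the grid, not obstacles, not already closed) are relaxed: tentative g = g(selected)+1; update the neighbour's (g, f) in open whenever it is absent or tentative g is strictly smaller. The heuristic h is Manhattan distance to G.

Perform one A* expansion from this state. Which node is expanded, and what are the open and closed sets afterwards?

expanded=(0,5); open=[(0,4) g=3 f=5, (1,5) g=3 f=5, (1,6) g=2 f=5, (1,7) g=1 f=5]; closed=[(0,5), (0,6), (0,7)]

step 1: expand (0,5) (f=5, h=3) → closed; open now [(0,4) g=3 f=5, (1,5) g=3 f=5, (1,6) g=2 f=5, (1,7) g=1 f=5]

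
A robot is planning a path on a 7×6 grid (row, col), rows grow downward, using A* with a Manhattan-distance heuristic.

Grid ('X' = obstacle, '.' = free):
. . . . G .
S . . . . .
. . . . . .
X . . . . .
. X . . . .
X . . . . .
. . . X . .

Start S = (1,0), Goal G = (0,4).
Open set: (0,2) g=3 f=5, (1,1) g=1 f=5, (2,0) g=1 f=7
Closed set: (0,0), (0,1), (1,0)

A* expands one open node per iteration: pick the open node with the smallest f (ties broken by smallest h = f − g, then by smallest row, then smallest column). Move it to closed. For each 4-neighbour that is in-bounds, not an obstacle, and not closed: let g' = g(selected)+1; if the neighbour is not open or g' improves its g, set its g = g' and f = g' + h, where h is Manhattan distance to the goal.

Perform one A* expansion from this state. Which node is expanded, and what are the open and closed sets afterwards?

expanded=(0,2); open=[(0,3) g=4 f=5, (1,1) g=1 f=5, (1,2) g=4 f=7, (2,0) g=1 f=7]; closed=[(0,0), (0,1), (0,2), (1,0)]

step 1: expand (0,2) (f=5, h=2) → closed; open now [(0,3) g=4 f=5, (1,1) g=1 f=5, (1,2) g=4 f=7, (2,0) g=1 f=7]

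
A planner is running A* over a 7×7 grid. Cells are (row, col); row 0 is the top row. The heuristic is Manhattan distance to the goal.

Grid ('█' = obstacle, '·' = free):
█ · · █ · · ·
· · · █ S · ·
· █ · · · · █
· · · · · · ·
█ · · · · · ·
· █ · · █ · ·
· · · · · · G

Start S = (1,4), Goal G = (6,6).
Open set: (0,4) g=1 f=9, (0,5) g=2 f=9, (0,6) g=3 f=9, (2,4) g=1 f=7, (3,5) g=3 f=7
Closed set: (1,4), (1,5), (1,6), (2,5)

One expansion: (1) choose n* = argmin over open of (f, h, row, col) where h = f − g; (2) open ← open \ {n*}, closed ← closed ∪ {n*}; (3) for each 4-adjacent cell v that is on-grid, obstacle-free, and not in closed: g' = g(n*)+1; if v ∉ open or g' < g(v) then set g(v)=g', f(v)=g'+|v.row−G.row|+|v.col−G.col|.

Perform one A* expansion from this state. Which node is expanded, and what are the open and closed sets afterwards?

step 1: expand (3,5) (f=7, h=4) → closed; open now [(0,4) g=1 f=9, (0,5) g=2 f=9, (0,6) g=3 f=9, (2,4) g=1 f=7, (3,4) g=4 f=9, (3,6) g=4 f=7, (4,5) g=4 f=7]

expanded=(3,5); open=[(0,4) g=1 f=9, (0,5) g=2 f=9, (0,6) g=3 f=9, (2,4) g=1 f=7, (3,4) g=4 f=9, (3,6) g=4 f=7, (4,5) g=4 f=7]; closed=[(1,4), (1,5), (1,6), (2,5), (3,5)]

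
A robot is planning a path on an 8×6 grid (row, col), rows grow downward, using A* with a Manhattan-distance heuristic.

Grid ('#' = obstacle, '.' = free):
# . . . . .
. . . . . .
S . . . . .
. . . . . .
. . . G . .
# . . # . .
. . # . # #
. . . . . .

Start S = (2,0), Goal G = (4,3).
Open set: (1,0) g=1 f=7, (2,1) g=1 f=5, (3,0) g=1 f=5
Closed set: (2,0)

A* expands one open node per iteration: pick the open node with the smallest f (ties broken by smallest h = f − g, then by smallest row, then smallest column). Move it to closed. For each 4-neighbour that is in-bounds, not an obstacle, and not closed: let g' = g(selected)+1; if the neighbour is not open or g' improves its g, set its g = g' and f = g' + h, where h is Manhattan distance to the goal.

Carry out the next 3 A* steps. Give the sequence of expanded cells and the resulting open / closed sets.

step 1: expand (2,1) (f=5, h=4) → closed; open now [(1,0) g=1 f=7, (1,1) g=2 f=7, (2,2) g=2 f=5, (3,0) g=1 f=5, (3,1) g=2 f=5]
step 2: expand (2,2) (f=5, h=3) → closed; open now [(1,0) g=1 f=7, (1,1) g=2 f=7, (1,2) g=3 f=7, (2,3) g=3 f=5, (3,0) g=1 f=5, (3,1) g=2 f=5, (3,2) g=3 f=5]
step 3: expand (2,3) (f=5, h=2) → closed; open now [(1,0) g=1 f=7, (1,1) g=2 f=7, (1,2) g=3 f=7, (1,3) g=4 f=7, (2,4) g=4 f=7, (3,0) g=1 f=5, (3,1) g=2 f=5, (3,2) g=3 f=5, (3,3) g=4 f=5]

order=[(2,1) → (2,2) → (2,3)]; open=[(1,0) g=1 f=7, (1,1) g=2 f=7, (1,2) g=3 f=7, (1,3) g=4 f=7, (2,4) g=4 f=7, (3,0) g=1 f=5, (3,1) g=2 f=5, (3,2) g=3 f=5, (3,3) g=4 f=5]; closed=[(2,0), (2,1), (2,2), (2,3)]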